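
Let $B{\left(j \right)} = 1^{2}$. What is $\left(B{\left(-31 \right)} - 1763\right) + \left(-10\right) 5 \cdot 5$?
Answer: $-2012$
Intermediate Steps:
$B{\left(j \right)} = 1$
$\left(B{\left(-31 \right)} - 1763\right) + \left(-10\right) 5 \cdot 5 = \left(1 - 1763\right) + \left(-10\right) 5 \cdot 5 = -1762 - 250 = -2012$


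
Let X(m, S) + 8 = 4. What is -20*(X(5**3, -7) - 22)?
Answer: 520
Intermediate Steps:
X(m, S) = -4 (X(m, S) = -8 + 4 = -4)
-20*(X(5**3, -7) - 22) = -20*(-4 - 22) = -20*(-26) = 520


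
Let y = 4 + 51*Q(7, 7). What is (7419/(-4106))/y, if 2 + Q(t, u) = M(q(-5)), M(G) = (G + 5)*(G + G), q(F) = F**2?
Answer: -7419/313706612 ≈ -2.3649e-5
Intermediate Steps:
M(G) = 2*G*(5 + G) (M(G) = (5 + G)*(2*G) = 2*G*(5 + G))
Q(t, u) = 1498 (Q(t, u) = -2 + 2*(-5)**2*(5 + (-5)**2) = -2 + 2*25*(5 + 25) = -2 + 2*25*30 = -2 + 1500 = 1498)
y = 76402 (y = 4 + 51*1498 = 4 + 76398 = 76402)
(7419/(-4106))/y = (7419/(-4106))/76402 = (7419*(-1/4106))*(1/76402) = -7419/4106*1/76402 = -7419/313706612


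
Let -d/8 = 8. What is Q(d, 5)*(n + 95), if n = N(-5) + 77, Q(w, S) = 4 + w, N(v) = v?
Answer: -10020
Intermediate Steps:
d = -64 (d = -8*8 = -64)
n = 72 (n = -5 + 77 = 72)
Q(d, 5)*(n + 95) = (4 - 64)*(72 + 95) = -60*167 = -10020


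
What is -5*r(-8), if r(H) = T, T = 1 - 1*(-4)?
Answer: -25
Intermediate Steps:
T = 5 (T = 1 + 4 = 5)
r(H) = 5
-5*r(-8) = -5*5 = -25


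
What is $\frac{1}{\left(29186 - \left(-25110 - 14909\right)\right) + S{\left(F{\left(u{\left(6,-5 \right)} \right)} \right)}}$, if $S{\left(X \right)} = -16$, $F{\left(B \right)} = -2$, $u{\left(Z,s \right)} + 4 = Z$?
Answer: $\frac{1}{69189} \approx 1.4453 \cdot 10^{-5}$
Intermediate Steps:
$u{\left(Z,s \right)} = -4 + Z$
$\frac{1}{\left(29186 - \left(-25110 - 14909\right)\right) + S{\left(F{\left(u{\left(6,-5 \right)} \right)} \right)}} = \frac{1}{\left(29186 - \left(-25110 - 14909\right)\right) - 16} = \frac{1}{\left(29186 - -40019\right) - 16} = \frac{1}{\left(29186 + 40019\right) - 16} = \frac{1}{69205 - 16} = \frac{1}{69189}$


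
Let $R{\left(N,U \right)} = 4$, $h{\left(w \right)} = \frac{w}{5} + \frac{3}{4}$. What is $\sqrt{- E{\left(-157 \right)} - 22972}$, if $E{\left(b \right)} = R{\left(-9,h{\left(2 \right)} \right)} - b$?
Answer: $i \sqrt{23133} \approx 152.1 i$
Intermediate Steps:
$h{\left(w \right)} = \frac{3}{4} + \frac{w}{5}$ ($h{\left(w \right)} = w \frac{1}{5} + 3 \cdot \frac{1}{4} = \frac{w}{5} + \frac{3}{4} = \frac{3}{4} + \frac{w}{5}$)
$E{\left(b \right)} = 4 - b$
$\sqrt{- E{\left(-157 \right)} - 22972} = \sqrt{- (4 - -157) - 22972} = \sqrt{- (4 + 157) - 22972} = \sqrt{\left(-1\right) 161 - 22972} = \sqrt{-161 - 22972} = \sqrt{-23133} = i \sqrt{23133}$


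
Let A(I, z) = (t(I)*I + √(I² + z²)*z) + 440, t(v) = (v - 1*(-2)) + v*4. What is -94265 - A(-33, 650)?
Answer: -100084 - 650*√423589 ≈ -5.2313e+5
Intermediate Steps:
t(v) = 2 + 5*v (t(v) = (v + 2) + 4*v = (2 + v) + 4*v = 2 + 5*v)
A(I, z) = 440 + I*(2 + 5*I) + z*√(I² + z²) (A(I, z) = ((2 + 5*I)*I + √(I² + z²)*z) + 440 = (I*(2 + 5*I) + z*√(I² + z²)) + 440 = 440 + I*(2 + 5*I) + z*√(I² + z²))
-94265 - A(-33, 650) = -94265 - (440 - 33*(2 + 5*(-33)) + 650*√((-33)² + 650²)) = -94265 - (440 - 33*(2 - 165) + 650*√(1089 + 422500)) = -94265 - (440 - 33*(-163) + 650*√423589) = -94265 - (440 + 5379 + 650*√423589) = -94265 - (5819 + 650*√423589) = -94265 + (-5819 - 650*√423589) = -100084 - 650*√423589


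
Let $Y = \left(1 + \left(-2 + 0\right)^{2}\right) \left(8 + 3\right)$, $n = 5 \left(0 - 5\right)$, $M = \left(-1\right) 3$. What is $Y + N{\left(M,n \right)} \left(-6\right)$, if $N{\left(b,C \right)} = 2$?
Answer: $43$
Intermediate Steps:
$M = -3$
$n = -25$ ($n = 5 \left(-5\right) = -25$)
$Y = 55$ ($Y = \left(1 + \left(-2\right)^{2}\right) 11 = \left(1 + 4\right) 11 = 5 \cdot 11 = 55$)
$Y + N{\left(M,n \right)} \left(-6\right) = 55 + 2 \left(-6\right) = 55 - 12 = 43$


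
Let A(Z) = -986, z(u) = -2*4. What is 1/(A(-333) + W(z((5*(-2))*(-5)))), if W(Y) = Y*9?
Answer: -1/1058 ≈ -0.00094518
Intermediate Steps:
z(u) = -8
W(Y) = 9*Y
1/(A(-333) + W(z((5*(-2))*(-5)))) = 1/(-986 + 9*(-8)) = 1/(-986 - 72) = 1/(-1058) = -1/1058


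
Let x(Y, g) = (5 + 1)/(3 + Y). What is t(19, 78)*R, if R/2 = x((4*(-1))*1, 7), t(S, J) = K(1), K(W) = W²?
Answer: -12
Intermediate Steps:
t(S, J) = 1 (t(S, J) = 1² = 1)
x(Y, g) = 6/(3 + Y)
R = -12 (R = 2*(6/(3 + (4*(-1))*1)) = 2*(6/(3 - 4*1)) = 2*(6/(3 - 4)) = 2*(6/(-1)) = 2*(6*(-1)) = 2*(-6) = -12)
t(19, 78)*R = 1*(-12) = -12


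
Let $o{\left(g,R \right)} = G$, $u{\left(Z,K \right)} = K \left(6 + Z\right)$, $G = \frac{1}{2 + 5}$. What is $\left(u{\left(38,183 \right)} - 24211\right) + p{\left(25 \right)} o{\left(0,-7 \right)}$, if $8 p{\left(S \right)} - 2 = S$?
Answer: $- \frac{904877}{56} \approx -16159.0$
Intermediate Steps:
$G = \frac{1}{7} \approx 0.14286$
$p{\left(S \right)} = \frac{1}{4} + \frac{S}{8}$
$o{\left(g,R \right)} = \frac{1}{7}$
$\left(u{\left(38,183 \right)} - 24211\right) + p{\left(25 \right)} o{\left(0,-7 \right)} = \left(183 \left(6 + 38\right) - 24211\right) + \left(\frac{1}{4} + \frac{1}{8} \cdot 25\right) \frac{1}{7} = \left(183 \cdot 44 - 24211\right) + \left(\frac{1}{4} + \frac{25}{8}\right) \frac{1}{7} = \left(8052 - 24211\right) + \frac{27}{8} \cdot \frac{1}{7} = -16159 + \frac{27}{56} = - \frac{904877}{56}$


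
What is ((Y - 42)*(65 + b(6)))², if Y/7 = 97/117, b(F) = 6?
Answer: 90411469225/13689 ≈ 6.6047e+6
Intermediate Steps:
Y = 679/117 (Y = 7*(97/117) = 679/117 ≈ 5.8034)
((Y - 42)*(65 + b(6)))² = ((679/117 - 42)*(65 + 6))² = (-4235/117*71)² = (-300685/117)² = 90411469225/13689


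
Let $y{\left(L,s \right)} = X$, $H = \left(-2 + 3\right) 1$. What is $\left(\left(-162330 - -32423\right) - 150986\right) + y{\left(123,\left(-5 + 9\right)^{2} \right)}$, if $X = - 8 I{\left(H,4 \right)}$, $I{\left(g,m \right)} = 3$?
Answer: $-280917$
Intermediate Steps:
$H = 1$ ($H = 1 \cdot 1 = 1$)
$X = -24$ ($X = \left(-8\right) 3 = -24$)
$y{\left(L,s \right)} = -24$
$\left(\left(-162330 - -32423\right) - 150986\right) + y{\left(123,\left(-5 + 9\right)^{2} \right)} = \left(\left(-162330 - -32423\right) - 150986\right) - 24 = \left(\left(-162330 + \left(-44455 + 76878\right)\right) - 150986\right) - 24 = \left(\left(-162330 + 32423\right) - 150986\right) - 24 = \left(-129907 - 150986\right) - 24 = -280893 - 24 = -280917$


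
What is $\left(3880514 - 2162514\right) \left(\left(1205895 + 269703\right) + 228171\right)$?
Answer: $2927075142000$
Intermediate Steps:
$\left(3880514 - 2162514\right) \left(\left(1205895 + 269703\right) + 228171\right) = 1718000 \left(1475598 + 228171\right) = 1718000 \cdot 1703769 = 2927075142000$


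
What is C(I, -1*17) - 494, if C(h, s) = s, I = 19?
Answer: -511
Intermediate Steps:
C(I, -1*17) - 494 = -1*17 - 494 = -17 - 494 = -511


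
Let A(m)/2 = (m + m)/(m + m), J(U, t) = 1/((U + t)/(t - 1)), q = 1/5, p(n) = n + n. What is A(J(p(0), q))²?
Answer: 4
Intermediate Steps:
p(n) = 2*n
q = ⅕ ≈ 0.20000
J(U, t) = (-1 + t)/(U + t) (J(U, t) = 1/((U + t)/(-1 + t)) = (-1 + t)/(U + t))
A(m) = 2 (A(m) = 2*((m + m)/(m + m)) = 2*((2*m)/((2*m))) = 2*((2*m)*(1/(2*m))) = 2*1 = 2)
A(J(p(0), q))² = 2² = 4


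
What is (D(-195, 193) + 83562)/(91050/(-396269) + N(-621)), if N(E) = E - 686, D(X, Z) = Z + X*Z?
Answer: -18275926280/518014633 ≈ -35.281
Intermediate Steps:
N(E) = -686 + E
(D(-195, 193) + 83562)/(91050/(-396269) + N(-621)) = (193*(1 - 195) + 83562)/(91050/(-396269) + (-686 - 621)) = (193*(-194) + 83562)/(91050*(-1/396269) - 1307) = (-37442 + 83562)/(-91050/396269 - 1307) = 46120/(-518014633/396269) = 46120*(-396269/518014633) = -18275926280/518014633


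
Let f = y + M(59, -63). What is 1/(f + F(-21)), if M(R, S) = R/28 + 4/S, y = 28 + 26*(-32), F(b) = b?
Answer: -252/207385 ≈ -0.0012151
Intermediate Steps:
y = -804 (y = 28 - 832 = -804)
M(R, S) = 4/S + R/28 (M(R, S) = R*(1/28) + 4/S = R/28 + 4/S = 4/S + R/28)
f = -202093/252 (f = -804 + (4/(-63) + (1/28)*59) = -804 + (4*(-1/63) + 59/28) = -804 + (-4/63 + 59/28) = -804 + 515/252 = -202093/252 ≈ -801.96)
1/(f + F(-21)) = 1/(-202093/252 - 21) = 1/(-207385/252) = -252/207385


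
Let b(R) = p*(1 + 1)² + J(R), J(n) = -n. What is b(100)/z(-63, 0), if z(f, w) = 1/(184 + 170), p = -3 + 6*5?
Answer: 2832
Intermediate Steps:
p = 27 (p = -3 + 30 = 27)
z(f, w) = 1/354
b(R) = 108 - R (b(R) = 27*(1 + 1)² - R = 27*2² - R = 27*4 - R = 108 - R)
b(100)/z(-63, 0) = (108 - 1*100)/(1/354) = (108 - 100)*354 = 8*354 = 2832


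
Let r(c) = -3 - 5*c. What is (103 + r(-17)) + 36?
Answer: 221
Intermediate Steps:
(103 + r(-17)) + 36 = (103 + (-3 - 5*(-17))) + 36 = (103 + (-3 + 85)) + 36 = (103 + 82) + 36 = 185 + 36 = 221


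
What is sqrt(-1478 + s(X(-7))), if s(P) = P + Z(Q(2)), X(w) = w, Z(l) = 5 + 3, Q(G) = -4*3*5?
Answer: I*sqrt(1477) ≈ 38.432*I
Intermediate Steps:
Q(G) = -60 (Q(G) = -12*5 = -60)
Z(l) = 8
s(P) = 8 + P (s(P) = P + 8 = 8 + P)
sqrt(-1478 + s(X(-7))) = sqrt(-1478 + (8 - 7)) = sqrt(-1478 + 1) = sqrt(-1477) = I*sqrt(1477)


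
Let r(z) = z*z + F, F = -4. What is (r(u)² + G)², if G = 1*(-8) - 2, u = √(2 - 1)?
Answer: 1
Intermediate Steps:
u = 1 (u = √1 = 1)
r(z) = -4 + z² (r(z) = z*z - 4 = z² - 4 = -4 + z²)
G = -10 (G = -8 - 2 = -10)
(r(u)² + G)² = ((-4 + 1²)² - 10)² = ((-4 + 1)² - 10)² = ((-3)² - 10)² = (9 - 10)² = (-1)² = 1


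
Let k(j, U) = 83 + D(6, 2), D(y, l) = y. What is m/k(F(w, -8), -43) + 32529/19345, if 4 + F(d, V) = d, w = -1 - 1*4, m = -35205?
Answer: -678145644/1721705 ≈ -393.88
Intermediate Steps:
w = -5 (w = -1 - 4 = -5)
F(d, V) = -4 + d
k(j, U) = 89 (k(j, U) = 83 + 6 = 89)
m/k(F(w, -8), -43) + 32529/19345 = -35205/89 + 32529/19345 = -678145644/1721705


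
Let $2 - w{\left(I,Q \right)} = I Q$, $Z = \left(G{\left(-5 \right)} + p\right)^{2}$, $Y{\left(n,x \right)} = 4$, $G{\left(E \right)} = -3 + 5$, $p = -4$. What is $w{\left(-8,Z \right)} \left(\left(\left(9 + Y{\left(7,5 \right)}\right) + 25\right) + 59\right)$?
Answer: $3298$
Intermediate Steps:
$G{\left(E \right)} = 2$
$Z = 4$ ($Z = \left(2 - 4\right)^{2} = \left(-2\right)^{2} = 4$)
$w{\left(I,Q \right)} = 2 - I Q$
$w{\left(-8,Z \right)} \left(\left(\left(9 + Y{\left(7,5 \right)}\right) + 25\right) + 59\right) = \left(2 - \left(-8\right) 4\right) \left(\left(\left(9 + 4\right) + 25\right) + 59\right) = \left(2 + 32\right) \left(\left(13 + 25\right) + 59\right) = 34 \left(38 + 59\right) = 34 \cdot 97 = 3298$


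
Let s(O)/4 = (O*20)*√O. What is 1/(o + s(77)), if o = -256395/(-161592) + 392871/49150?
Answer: -16786076471996246600/5119604260227461470347402391 + 10793566413049974400000*√77/5119604260227461470347402391 ≈ 1.8497e-5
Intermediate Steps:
s(O) = 80*O^(3/2) (s(O) = 4*((O*20)*√O) = 4*((20*O)*√O) = 4*(20*O^(3/2)) = 80*O^(3/2))
o = 12681104147/1323707800 (o = -256395*(-1/161592) + 392871*(1/49150) = 85465/53864 + 392871/49150 = 12681104147/1323707800 ≈ 9.5800)
1/(o + s(77)) = 1/(12681104147/1323707800 + 80*77^(3/2)) = 1/(12681104147/1323707800 + 80*(77*√77)) = 1/(12681104147/1323707800 + 6160*√77)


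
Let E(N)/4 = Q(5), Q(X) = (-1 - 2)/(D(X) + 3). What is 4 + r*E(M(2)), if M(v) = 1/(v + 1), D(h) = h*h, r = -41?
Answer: 151/7 ≈ 21.571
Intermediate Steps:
D(h) = h**2
Q(X) = -3/(3 + X**2) (Q(X) = (-1 - 2)/(X**2 + 3) = -3/(3 + X**2))
M(v) = 1/(1 + v)
E(N) = -3/7 (E(N) = 4*(-3/(3 + 5**2)) = 4*(-3/(3 + 25)) = 4*(-3/28) = -3/7)
4 + r*E(M(2)) = 4 - 41*(-3/7) = 4 + 123/7 = 151/7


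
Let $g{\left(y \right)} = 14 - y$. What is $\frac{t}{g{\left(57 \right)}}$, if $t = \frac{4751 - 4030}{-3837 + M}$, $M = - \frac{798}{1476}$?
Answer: $\frac{177366}{40593505} \approx 0.0043693$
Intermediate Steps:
$M = - \frac{133}{246}$ ($M = \left(-798\right) \frac{1}{1476} = - \frac{133}{246} \approx -0.54065$)
$t = - \frac{177366}{944035}$ ($t = \frac{4751 - 4030}{-3837 - \frac{133}{246}} = \frac{721}{- \frac{944035}{246}} = 721 \left(- \frac{246}{944035}\right) = - \frac{177366}{944035} \approx -0.18788$)
$\frac{t}{g{\left(57 \right)}} = - \frac{177366}{944035 \left(14 - 57\right)} = - \frac{177366}{944035 \left(-43\right)} = \left(- \frac{177366}{944035}\right) \left(- \frac{1}{43}\right) = \frac{177366}{40593505}$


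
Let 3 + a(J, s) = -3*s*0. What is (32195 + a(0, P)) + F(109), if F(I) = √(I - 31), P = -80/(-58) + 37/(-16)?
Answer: 32192 + √78 ≈ 32201.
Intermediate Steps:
P = -433/464 (P = -80*(-1/58) + 37*(-1/16) = 40/29 - 37/16 = -433/464 ≈ -0.93319)
a(J, s) = -3 (a(J, s) = -3 - 3*s*0 = -3 + 0 = -3)
F(I) = √(-31 + I)
(32195 + a(0, P)) + F(109) = (32195 - 3) + √(-31 + 109) = 32192 + √78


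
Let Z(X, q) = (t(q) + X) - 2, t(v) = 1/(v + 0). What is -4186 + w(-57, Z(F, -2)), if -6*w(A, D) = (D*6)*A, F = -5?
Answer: -9227/2 ≈ -4613.5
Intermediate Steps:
t(v) = 1/v
Z(X, q) = -2 + X + 1/q (Z(X, q) = (1/q + X) - 2 = (X + 1/q) - 2 = -2 + X + 1/q)
w(A, D) = -A*D (w(A, D) = -D*6*A/6 = -6*D*A/6 = -A*D)
-4186 + w(-57, Z(F, -2)) = -4186 - 1*(-57)*(-2 - 5 + 1/(-2)) = -4186 - 1*(-57)*(-2 - 5 - ½) = -4186 - 1*(-57)*(-15/2) = -4186 - 855/2 = -9227/2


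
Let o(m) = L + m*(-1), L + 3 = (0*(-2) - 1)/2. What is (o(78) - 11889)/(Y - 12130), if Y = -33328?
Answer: 23941/90916 ≈ 0.26333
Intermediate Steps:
L = -7/2 (L = -3 + (0*(-2) - 1)/2 = -3 + (0 - 1)*(1/2) = -3 - 1*1/2 = -3 - 1/2 = -7/2 ≈ -3.5000)
o(m) = -7/2 - m (o(m) = -7/2 + m*(-1) = -7/2 - m)
(o(78) - 11889)/(Y - 12130) = ((-7/2 - 1*78) - 11889)/(-33328 - 12130) = ((-7/2 - 78) - 11889)/(-45458) = (-163/2 - 11889)*(-1/45458) = -23941/2*(-1/45458) = 23941/90916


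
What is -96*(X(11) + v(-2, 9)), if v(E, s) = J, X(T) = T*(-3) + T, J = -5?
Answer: 2592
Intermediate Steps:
X(T) = -2*T (X(T) = -3*T + T = -2*T)
v(E, s) = -5
-96*(X(11) + v(-2, 9)) = -96*(-2*11 - 5) = -96*(-22 - 5) = -96*(-27) = 2592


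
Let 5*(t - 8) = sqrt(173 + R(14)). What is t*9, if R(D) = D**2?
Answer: 72 + 27*sqrt(41)/5 ≈ 106.58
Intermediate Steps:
t = 8 + 3*sqrt(41)/5 (t = 8 + sqrt(173 + 14**2)/5 = 8 + sqrt(173 + 196)/5 = 8 + sqrt(369)/5 = 8 + (3*sqrt(41))/5 = 8 + 3*sqrt(41)/5 ≈ 11.842)
t*9 = (8 + 3*sqrt(41)/5)*9 = 72 + 27*sqrt(41)/5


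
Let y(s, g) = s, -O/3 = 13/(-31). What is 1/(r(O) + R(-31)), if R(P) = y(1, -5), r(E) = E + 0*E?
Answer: 31/70 ≈ 0.44286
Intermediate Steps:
O = 39/31 (O = -39/(-31) = -39*(-1)/31 = -3*(-13/31) = 39/31 ≈ 1.2581)
r(E) = E (r(E) = E + 0 = E)
R(P) = 1
1/(r(O) + R(-31)) = 1/(39/31 + 1) = 1/(70/31) = 31/70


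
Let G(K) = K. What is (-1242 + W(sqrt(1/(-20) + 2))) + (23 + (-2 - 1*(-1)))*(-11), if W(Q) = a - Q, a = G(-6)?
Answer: -1490 - sqrt(195)/10 ≈ -1491.4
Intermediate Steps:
a = -6
W(Q) = -6 - Q
(-1242 + W(sqrt(1/(-20) + 2))) + (23 + (-2 - 1*(-1)))*(-11) = (-1242 + (-6 - sqrt(1/(-20) + 2))) + (23 + (-2 - 1*(-1)))*(-11) = (-1242 + (-6 - sqrt(-1/20 + 2))) + (23 + (-2 + 1))*(-11) = (-1242 + (-6 - sqrt(39/20))) + (23 - 1)*(-11) = (-1242 + (-6 - sqrt(195)/10)) + 22*(-11) = (-1242 + (-6 - sqrt(195)/10)) - 242 = (-1248 - sqrt(195)/10) - 242 = -1490 - sqrt(195)/10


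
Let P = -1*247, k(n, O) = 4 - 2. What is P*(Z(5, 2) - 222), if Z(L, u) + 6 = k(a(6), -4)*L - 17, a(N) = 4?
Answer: 58045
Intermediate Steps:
k(n, O) = 2
Z(L, u) = -23 + 2*L (Z(L, u) = -6 + (2*L - 17) = -6 + (-17 + 2*L) = -23 + 2*L)
P = -247
P*(Z(5, 2) - 222) = -247*((-23 + 2*5) - 222) = -247*((-23 + 10) - 222) = -247*(-13 - 222) = -247*(-235) = 58045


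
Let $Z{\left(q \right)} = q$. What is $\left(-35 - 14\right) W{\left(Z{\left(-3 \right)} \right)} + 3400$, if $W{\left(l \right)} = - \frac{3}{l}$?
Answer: $3351$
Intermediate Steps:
$\left(-35 - 14\right) W{\left(Z{\left(-3 \right)} \right)} + 3400 = \left(-35 - 14\right) \left(- \frac{3}{-3}\right) + 3400 = - 49 \left(\left(-3\right) \left(- \frac{1}{3}\right)\right) + 3400 = \left(-49\right) 1 + 3400 = -49 + 3400 = 3351$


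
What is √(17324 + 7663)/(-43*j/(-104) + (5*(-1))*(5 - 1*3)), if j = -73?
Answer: -104*√24987/4179 ≈ -3.9339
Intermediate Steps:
√(17324 + 7663)/(-43*j/(-104) + (5*(-1))*(5 - 1*3)) = √(17324 + 7663)/(-(-3139)/(-104) + (5*(-1))*(5 - 1*3)) = √24987/(-(-3139)*(-1)/104 - 5*(5 - 3)) = √24987/(-43*73/104 - 5*2) = √24987/(-3139/104 - 10) = √24987/(-4179/104) = √24987*(-104/4179) = -104*√24987/4179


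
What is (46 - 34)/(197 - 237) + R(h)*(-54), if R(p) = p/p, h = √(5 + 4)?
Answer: -543/10 ≈ -54.300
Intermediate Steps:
h = 3 (h = √9 = 3)
R(p) = 1
(46 - 34)/(197 - 237) + R(h)*(-54) = (46 - 34)/(197 - 237) + 1*(-54) = 12/(-40) - 54 = 12*(-1/40) - 54 = -3/10 - 54 = -543/10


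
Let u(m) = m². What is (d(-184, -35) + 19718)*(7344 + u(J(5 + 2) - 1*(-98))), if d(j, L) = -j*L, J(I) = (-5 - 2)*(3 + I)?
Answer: 107923584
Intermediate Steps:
J(I) = -21 - 7*I (J(I) = -7*(3 + I) = -21 - 7*I)
d(j, L) = -L*j
(d(-184, -35) + 19718)*(7344 + u(J(5 + 2) - 1*(-98))) = (-1*(-35)*(-184) + 19718)*(7344 + ((-21 - 7*(5 + 2)) - 1*(-98))²) = (-6440 + 19718)*(7344 + ((-21 - 7*7) + 98)²) = 13278*(7344 + ((-21 - 49) + 98)²) = 13278*(7344 + (-70 + 98)²) = 13278*(7344 + 28²) = 13278*(7344 + 784) = 13278*8128 = 107923584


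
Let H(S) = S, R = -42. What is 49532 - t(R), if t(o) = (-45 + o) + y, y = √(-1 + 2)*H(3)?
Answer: 49616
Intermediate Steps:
y = 3 (y = √(-1 + 2)*3 = √1*3 = 1*3 = 3)
t(o) = -42 + o (t(o) = (-45 + o) + 3 = -42 + o)
49532 - t(R) = 49532 - (-42 - 42) = 49532 - 1*(-84) = 49532 + 84 = 49616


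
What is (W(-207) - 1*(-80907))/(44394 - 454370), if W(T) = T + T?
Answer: -11499/58568 ≈ -0.19634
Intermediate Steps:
W(T) = 2*T
(W(-207) - 1*(-80907))/(44394 - 454370) = (2*(-207) - 1*(-80907))/(44394 - 454370) = (-414 + 80907)/(-409976) = 80493*(-1/409976) = -11499/58568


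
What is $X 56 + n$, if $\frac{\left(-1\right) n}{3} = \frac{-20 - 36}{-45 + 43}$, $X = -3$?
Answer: $-252$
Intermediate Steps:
$n = -84$ ($n = - 3 \frac{-20 - 36}{-45 + 43} = - 3 \left(- \frac{56}{-2}\right) = - 3 \left(\left(-56\right) \left(- \frac{1}{2}\right)\right) = \left(-3\right) 28 = -84$)
$X 56 + n = \left(-3\right) 56 - 84 = -168 - 84 = -252$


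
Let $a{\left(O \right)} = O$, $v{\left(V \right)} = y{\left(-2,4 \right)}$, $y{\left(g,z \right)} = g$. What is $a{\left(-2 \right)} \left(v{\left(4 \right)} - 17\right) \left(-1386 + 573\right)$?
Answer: $-30894$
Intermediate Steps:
$v{\left(V \right)} = -2$
$a{\left(-2 \right)} \left(v{\left(4 \right)} - 17\right) \left(-1386 + 573\right) = - 2 \left(-2 - 17\right) \left(-1386 + 573\right) = \left(-2\right) \left(-19\right) \left(-813\right) = 38 \left(-813\right) = -30894$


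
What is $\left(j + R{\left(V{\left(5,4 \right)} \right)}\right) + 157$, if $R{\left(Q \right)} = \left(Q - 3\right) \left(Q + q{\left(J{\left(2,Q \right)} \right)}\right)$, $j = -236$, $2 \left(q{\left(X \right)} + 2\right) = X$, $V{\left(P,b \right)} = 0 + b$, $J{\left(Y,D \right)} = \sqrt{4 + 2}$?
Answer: $-77 + \frac{\sqrt{6}}{2} \approx -75.775$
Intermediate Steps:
$J{\left(Y,D \right)} = \sqrt{6}$
$V{\left(P,b \right)} = b$
$q{\left(X \right)} = -2 + \frac{X}{2}$
$R{\left(Q \right)} = \left(-3 + Q\right) \left(-2 + Q + \frac{\sqrt{6}}{2}\right)$ ($R{\left(Q \right)} = \left(Q - 3\right) \left(Q - \left(2 - \frac{\sqrt{6}}{2}\right)\right) = \left(-3 + Q\right) \left(-2 + Q + \frac{\sqrt{6}}{2}\right)$)
$\left(j + R{\left(V{\left(5,4 \right)} \right)}\right) + 157 = \left(-236 + \left(6 + 4^{2} - 20 - \frac{3 \sqrt{6}}{2} + \frac{1}{2} \cdot 4 \sqrt{6}\right)\right) + 157 = \left(-236 + \left(6 + 16 - 20 - \frac{3 \sqrt{6}}{2} + 2 \sqrt{6}\right)\right) + 157 = \left(-236 + \left(2 + \frac{\sqrt{6}}{2}\right)\right) + 157 = \left(-234 + \frac{\sqrt{6}}{2}\right) + 157 = -77 + \frac{\sqrt{6}}{2}$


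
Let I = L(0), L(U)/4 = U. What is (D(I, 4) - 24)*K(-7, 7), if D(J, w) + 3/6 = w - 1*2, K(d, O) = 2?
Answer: -45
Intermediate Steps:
L(U) = 4*U
I = 0 (I = 4*0 = 0)
D(J, w) = -5/2 + w (D(J, w) = -½ + (w - 1*2) = -½ + (w - 2) = -½ + (-2 + w) = -5/2 + w)
(D(I, 4) - 24)*K(-7, 7) = ((-5/2 + 4) - 24)*2 = (3/2 - 24)*2 = -45/2*2 = -45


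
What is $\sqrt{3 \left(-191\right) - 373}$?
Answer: $i \sqrt{946} \approx 30.757 i$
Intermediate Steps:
$\sqrt{3 \left(-191\right) - 373} = \sqrt{-573 - 373} = \sqrt{-946} = i \sqrt{946}$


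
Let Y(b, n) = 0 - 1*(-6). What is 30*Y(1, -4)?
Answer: 180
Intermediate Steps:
Y(b, n) = 6 (Y(b, n) = 0 + 6 = 6)
30*Y(1, -4) = 30*6 = 180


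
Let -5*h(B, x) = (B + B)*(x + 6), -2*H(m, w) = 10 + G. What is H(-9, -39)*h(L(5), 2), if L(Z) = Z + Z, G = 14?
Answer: 384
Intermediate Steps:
H(m, w) = -12 (H(m, w) = -(10 + 14)/2 = -½*24 = -12)
L(Z) = 2*Z
h(B, x) = -2*B*(6 + x)/5 (h(B, x) = -(B + B)*(x + 6)/5 = -2*B*(6 + x)/5)
H(-9, -39)*h(L(5), 2) = -(-24)*2*5*(6 + 2)/5 = -(-24)*10*8/5 = -12*(-32) = 384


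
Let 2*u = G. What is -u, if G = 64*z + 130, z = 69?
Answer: -2273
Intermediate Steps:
G = 4546 (G = 64*69 + 130 = 4416 + 130 = 4546)
u = 2273 (u = (½)*4546 = 2273)
-u = -1*2273 = -2273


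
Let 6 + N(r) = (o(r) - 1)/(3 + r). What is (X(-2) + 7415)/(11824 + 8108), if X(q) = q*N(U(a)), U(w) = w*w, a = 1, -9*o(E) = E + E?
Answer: 133697/358776 ≈ 0.37265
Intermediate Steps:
o(E) = -2*E/9 (o(E) = -(E + E)/9 = -2*E/9)
U(w) = w²
N(r) = -6 + (-1 - 2*r/9)/(3 + r) (N(r) = -6 + (-2*r/9 - 1)/(3 + r) = -6 + (-1 - 2*r/9)/(3 + r))
X(q) = -227*q/36 (X(q) = q*((-171 - 56*1²)/(9*(3 + 1²))) = q*((-171 - 56*1)/(9*(3 + 1))) = q*((⅑)*(-171 - 56)/4) = q*((⅑)*(¼)*(-227)) = q*(-227/36) = -227*q/36)
(X(-2) + 7415)/(11824 + 8108) = (-227/36*(-2) + 7415)/(11824 + 8108) = (227/18 + 7415)/19932 = (133697/18)*(1/19932) = 133697/358776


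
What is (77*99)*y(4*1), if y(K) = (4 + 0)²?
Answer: 121968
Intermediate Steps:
y(K) = 16 (y(K) = 4² = 16)
(77*99)*y(4*1) = (77*99)*16 = 7623*16 = 121968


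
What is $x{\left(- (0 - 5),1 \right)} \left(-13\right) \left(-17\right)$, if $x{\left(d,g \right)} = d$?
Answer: $1105$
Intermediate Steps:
$x{\left(- (0 - 5),1 \right)} \left(-13\right) \left(-17\right) = - (0 - 5) \left(-13\right) \left(-17\right) = \left(-1\right) \left(-5\right) \left(-13\right) \left(-17\right) = 5 \left(-13\right) \left(-17\right) = \left(-65\right) \left(-17\right) = 1105$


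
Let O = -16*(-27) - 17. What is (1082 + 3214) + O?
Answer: 4711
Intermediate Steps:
O = 415 (O = 432 - 17 = 415)
(1082 + 3214) + O = (1082 + 3214) + 415 = 4296 + 415 = 4711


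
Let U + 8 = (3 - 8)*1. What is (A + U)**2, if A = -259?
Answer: 73984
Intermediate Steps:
U = -13 (U = -8 + (3 - 8)*1 = -8 - 5*1 = -8 - 5 = -13)
(A + U)**2 = (-259 - 13)**2 = (-272)**2 = 73984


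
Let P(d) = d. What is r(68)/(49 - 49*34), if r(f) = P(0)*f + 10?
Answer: -10/1617 ≈ -0.0061843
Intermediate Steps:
r(f) = 10 (r(f) = 0*f + 10 = 0 + 10 = 10)
r(68)/(49 - 49*34) = 10/(49 - 49*34) = 10/(49 - 1666) = 10/(-1617) = 10*(-1/1617) = -10/1617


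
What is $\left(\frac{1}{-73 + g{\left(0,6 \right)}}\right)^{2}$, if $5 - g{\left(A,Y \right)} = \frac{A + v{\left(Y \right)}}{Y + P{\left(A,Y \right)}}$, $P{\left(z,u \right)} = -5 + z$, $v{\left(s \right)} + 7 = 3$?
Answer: $\frac{1}{4096} \approx 0.00024414$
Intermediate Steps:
$v{\left(s \right)} = -4$ ($v{\left(s \right)} = -7 + 3 = -4$)
$g{\left(A,Y \right)} = 5 - \frac{-4 + A}{-5 + A + Y}$ ($g{\left(A,Y \right)} = 5 - \frac{A - 4}{Y + \left(-5 + A\right)} = 5 - \frac{-4 + A}{-5 + A + Y}$)
$\left(\frac{1}{-73 + g{\left(0,6 \right)}}\right)^{2} = \left(\frac{1}{-73 + \frac{-21 + 4 \cdot 0 + 5 \cdot 6}{-5 + 0 + 6}}\right)^{2} = \left(\frac{1}{-73 + \frac{-21 + 0 + 30}{1}}\right)^{2} = \left(\frac{1}{-73 + 1 \cdot 9}\right)^{2} = \left(\frac{1}{-73 + 9}\right)^{2} = \left(\frac{1}{-64}\right)^{2} = \left(- \frac{1}{64}\right)^{2} = \frac{1}{4096}$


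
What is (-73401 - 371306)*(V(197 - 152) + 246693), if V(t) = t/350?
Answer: -7679431278933/70 ≈ -1.0971e+11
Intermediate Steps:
V(t) = t/350 (V(t) = t*(1/350) = t/350)
(-73401 - 371306)*(V(197 - 152) + 246693) = (-73401 - 371306)*((197 - 152)/350 + 246693) = -444707*((1/350)*45 + 246693) = -444707*(9/70 + 246693) = -444707*17268519/70 = -7679431278933/70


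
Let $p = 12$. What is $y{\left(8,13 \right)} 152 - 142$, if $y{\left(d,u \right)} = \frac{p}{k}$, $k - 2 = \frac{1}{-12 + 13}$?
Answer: $466$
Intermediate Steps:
$k = 3$ ($k = 2 + \frac{1}{-12 + 13} = 2 + 1^{-1} = 2 + 1 = 3$)
$y{\left(d,u \right)} = 4$ ($y{\left(d,u \right)} = \frac{12}{3} = 12 \cdot \frac{1}{3} = 4$)
$y{\left(8,13 \right)} 152 - 142 = 4 \cdot 152 - 142 = 608 - 142 = 466$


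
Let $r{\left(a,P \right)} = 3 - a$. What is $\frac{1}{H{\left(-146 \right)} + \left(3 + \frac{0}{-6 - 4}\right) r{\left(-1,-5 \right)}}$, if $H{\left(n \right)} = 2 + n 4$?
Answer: $- \frac{1}{570} \approx -0.0017544$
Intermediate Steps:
$H{\left(n \right)} = 2 + 4 n$
$\frac{1}{H{\left(-146 \right)} + \left(3 + \frac{0}{-6 - 4}\right) r{\left(-1,-5 \right)}} = \frac{1}{\left(2 + 4 \left(-146\right)\right) + \left(3 + \frac{0}{-6 - 4}\right) \left(3 - -1\right)} = \frac{1}{\left(2 - 584\right) + \left(3 + \frac{0}{-10}\right) \left(3 + 1\right)} = \frac{1}{-582 + \left(3 + 0 \left(- \frac{1}{10}\right)\right) 4} = \frac{1}{-582 + \left(3 + 0\right) 4} = \frac{1}{-582 + 3 \cdot 4} = \frac{1}{-582 + 12} = \frac{1}{-570} = - \frac{1}{570}$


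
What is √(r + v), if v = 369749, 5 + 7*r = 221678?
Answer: 2*√4917353/7 ≈ 633.57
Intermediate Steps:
r = 221673/7 (r = -5/7 + (⅐)*221678 = -5/7 + 221678/7 = 221673/7 ≈ 31668.)
√(r + v) = √(221673/7 + 369749) = √(2809916/7) = 2*√4917353/7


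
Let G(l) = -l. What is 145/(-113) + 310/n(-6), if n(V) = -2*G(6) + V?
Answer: 17080/339 ≈ 50.383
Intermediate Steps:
n(V) = 12 + V (n(V) = -(-2)*6 + V = -2*(-6) + V = 12 + V)
145/(-113) + 310/n(-6) = 145/(-113) + 310/(12 - 6) = 145*(-1/113) + 310/6 = -145/113 + 310*(⅙) = -145/113 + 155/3 = 17080/339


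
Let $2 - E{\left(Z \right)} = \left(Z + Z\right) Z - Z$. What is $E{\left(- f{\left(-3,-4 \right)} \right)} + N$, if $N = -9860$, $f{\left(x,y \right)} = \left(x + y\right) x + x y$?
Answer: $-12069$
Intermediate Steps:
$f{\left(x,y \right)} = x y + x \left(x + y\right)$ ($f{\left(x,y \right)} = x \left(x + y\right) + x y = x y + x \left(x + y\right)$)
$E{\left(Z \right)} = 2 + Z - 2 Z^{2}$ ($E{\left(Z \right)} = 2 - \left(\left(Z + Z\right) Z - Z\right) = 2 - \left(2 Z Z - Z\right) = 2 - \left(2 Z^{2} - Z\right) = 2 - \left(- Z + 2 Z^{2}\right) = 2 + Z - 2 Z^{2}$)
$E{\left(- f{\left(-3,-4 \right)} \right)} + N = \left(2 - - 3 \left(-3 + 2 \left(-4\right)\right) - 2 \left(- \left(-3\right) \left(-3 + 2 \left(-4\right)\right)\right)^{2}\right) - 9860 = \left(2 - - 3 \left(-3 - 8\right) - 2 \left(- \left(-3\right) \left(-3 - 8\right)\right)^{2}\right) - 9860 = \left(2 - \left(-3\right) \left(-11\right) - 2 \left(- \left(-3\right) \left(-11\right)\right)^{2}\right) - 9860 = \left(2 - 33 - 2 \left(\left(-1\right) 33\right)^{2}\right) - 9860 = \left(2 - 33 - 2 \left(-33\right)^{2}\right) - 9860 = \left(2 - 33 - 2178\right) - 9860 = -2209 - 9860 = -12069$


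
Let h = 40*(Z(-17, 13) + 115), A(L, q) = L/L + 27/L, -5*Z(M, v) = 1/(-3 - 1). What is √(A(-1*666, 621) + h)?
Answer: √25205806/74 ≈ 67.845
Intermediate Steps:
Z(M, v) = 1/20 (Z(M, v) = -1/(5*(-3 - 1)) = -⅕/(-4) = -⅕*(-¼) = 1/20)
A(L, q) = 1 + 27/L
h = 4602 (h = 40*(1/20 + 115) = 40*(2301/20) = 4602)
√(A(-1*666, 621) + h) = √((27 - 1*666)/((-1*666)) + 4602) = √((27 - 666)/(-666) + 4602) = √(-1/666*(-639) + 4602) = √(71/74 + 4602) = √(340619/74) = √25205806/74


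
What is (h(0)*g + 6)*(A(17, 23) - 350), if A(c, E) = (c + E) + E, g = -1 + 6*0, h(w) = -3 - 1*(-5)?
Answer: -1148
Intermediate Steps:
h(w) = 2 (h(w) = -3 + 5 = 2)
g = -1 (g = -1 + 0 = -1)
A(c, E) = c + 2*E (A(c, E) = (E + c) + E = c + 2*E)
(h(0)*g + 6)*(A(17, 23) - 350) = (2*(-1) + 6)*((17 + 2*23) - 350) = (-2 + 6)*((17 + 46) - 350) = 4*(63 - 350) = 4*(-287) = -1148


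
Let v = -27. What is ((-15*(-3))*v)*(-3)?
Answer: 3645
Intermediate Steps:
((-15*(-3))*v)*(-3) = (-15*(-3)*(-27))*(-3) = (45*(-27))*(-3) = -1215*(-3) = 3645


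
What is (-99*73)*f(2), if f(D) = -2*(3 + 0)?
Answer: 43362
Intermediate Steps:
f(D) = -6 (f(D) = -2*3 = -6)
(-99*73)*f(2) = -99*73*(-6) = -7227*(-6) = 43362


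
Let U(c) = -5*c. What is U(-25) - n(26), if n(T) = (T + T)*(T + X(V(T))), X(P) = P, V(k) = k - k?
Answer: -1227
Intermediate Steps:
V(k) = 0
n(T) = 2*T**2 (n(T) = (T + T)*(T + 0) = (2*T)*T = 2*T**2)
U(-25) - n(26) = -5*(-25) - 2*26**2 = 125 - 2*676 = 125 - 1*1352 = 125 - 1352 = -1227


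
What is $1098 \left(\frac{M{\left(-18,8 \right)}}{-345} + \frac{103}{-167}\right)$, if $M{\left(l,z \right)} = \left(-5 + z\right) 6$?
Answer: $- \frac{14106006}{19205} \approx -734.5$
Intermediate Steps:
$M{\left(l,z \right)} = -30 + 6 z$
$1098 \left(\frac{M{\left(-18,8 \right)}}{-345} + \frac{103}{-167}\right) = 1098 \left(\frac{-30 + 6 \cdot 8}{-345} + \frac{103}{-167}\right) = 1098 \left(\left(-30 + 48\right) \left(- \frac{1}{345}\right) + 103 \left(- \frac{1}{167}\right)\right) = 1098 \left(18 \left(- \frac{1}{345}\right) - \frac{103}{167}\right) = 1098 \left(- \frac{6}{115} - \frac{103}{167}\right) = 1098 \left(- \frac{12847}{19205}\right) = - \frac{14106006}{19205}$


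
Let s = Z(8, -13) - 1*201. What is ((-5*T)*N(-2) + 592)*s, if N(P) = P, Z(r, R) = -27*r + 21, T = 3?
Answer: -246312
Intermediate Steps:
Z(r, R) = 21 - 27*r
s = -396 (s = (21 - 27*8) - 1*201 = (21 - 216) - 201 = -195 - 201 = -396)
((-5*T)*N(-2) + 592)*s = (-5*3*(-2) + 592)*(-396) = (-15*(-2) + 592)*(-396) = (30 + 592)*(-396) = 622*(-396) = -246312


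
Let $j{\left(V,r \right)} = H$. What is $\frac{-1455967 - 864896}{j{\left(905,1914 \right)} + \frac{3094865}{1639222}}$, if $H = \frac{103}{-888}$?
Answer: $- \frac{1689157901732184}{1289700127} \approx -1.3097 \cdot 10^{6}$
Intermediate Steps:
$H = - \frac{103}{888}$ ($H = 103 \left(- \frac{1}{888}\right) = - \frac{103}{888} \approx -0.11599$)
$j{\left(V,r \right)} = - \frac{103}{888}$
$\frac{-1455967 - 864896}{j{\left(905,1914 \right)} + \frac{3094865}{1639222}} = \frac{-1455967 - 864896}{- \frac{103}{888} + \frac{3094865}{1639222}} = - \frac{2320863}{- \frac{103}{888} + 3094865 \cdot \frac{1}{1639222}} = - \frac{2320863}{- \frac{103}{888} + \frac{3094865}{1639222}} = - \frac{2320863}{\frac{1289700127}{727814568}} = \left(-2320863\right) \frac{727814568}{1289700127} = - \frac{1689157901732184}{1289700127}$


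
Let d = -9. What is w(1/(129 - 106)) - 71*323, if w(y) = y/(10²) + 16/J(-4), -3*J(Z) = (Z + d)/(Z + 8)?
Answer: -685255087/29900 ≈ -22918.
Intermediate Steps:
J(Z) = -(-9 + Z)/(3*(8 + Z)) (J(Z) = -(Z - 9)/(3*(Z + 8)) = -(-9 + Z)/(3*(8 + Z)))
w(y) = 192/13 + y/100 (w(y) = y/(10²) + 16/(((9 - 1*(-4))/(3*(8 - 4)))) = y/100 + 16/(((⅓)*(9 + 4)/4)) = y*(1/100) + 16/(((⅓)*(¼)*13)) = y/100 + 16/(13/12) = y/100 + 16*(12/13) = y/100 + 192/13 = 192/13 + y/100)
w(1/(129 - 106)) - 71*323 = (192/13 + 1/(100*(129 - 106))) - 71*323 = (192/13 + (1/100)/23) - 22933 = (192/13 + (1/100)*(1/23)) - 22933 = (192/13 + 1/2300) - 22933 = 441613/29900 - 22933 = -685255087/29900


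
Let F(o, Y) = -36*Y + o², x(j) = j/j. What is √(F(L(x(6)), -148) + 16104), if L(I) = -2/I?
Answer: 2*√5359 ≈ 146.41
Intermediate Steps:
x(j) = 1
F(o, Y) = o² - 36*Y
√(F(L(x(6)), -148) + 16104) = √(((-2/1)² - 36*(-148)) + 16104) = √(((-2*1)² + 5328) + 16104) = √(((-2)² + 5328) + 16104) = √((4 + 5328) + 16104) = √(5332 + 16104) = √21436 = 2*√5359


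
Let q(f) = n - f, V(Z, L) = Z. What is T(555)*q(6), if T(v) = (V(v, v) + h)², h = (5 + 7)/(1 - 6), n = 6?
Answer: 0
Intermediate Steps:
h = -12/5 (h = 12/(-5) = 12*(-⅕) = -12/5 ≈ -2.4000)
T(v) = (-12/5 + v)² (T(v) = (v - 12/5)² = (-12/5 + v)²)
q(f) = 6 - f
T(555)*q(6) = ((-12 + 5*555)²/25)*(6 - 1*6) = ((-12 + 2775)²/25)*(6 - 6) = ((1/25)*2763²)*0 = ((1/25)*7634169)*0 = (7634169/25)*0 = 0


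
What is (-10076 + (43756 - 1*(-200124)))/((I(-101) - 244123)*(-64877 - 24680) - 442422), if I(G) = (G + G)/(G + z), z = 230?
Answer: 30160716/2820278150995 ≈ 1.0694e-5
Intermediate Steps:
I(G) = 2*G/(230 + G) (I(G) = (G + G)/(G + 230) = (2*G)/(230 + G) = 2*G/(230 + G))
(-10076 + (43756 - 1*(-200124)))/((I(-101) - 244123)*(-64877 - 24680) - 442422) = (-10076 + (43756 - 1*(-200124)))/((2*(-101)/(230 - 101) - 244123)*(-64877 - 24680) - 442422) = (-10076 + (43756 + 200124))/((2*(-101)/129 - 244123)*(-89557) - 442422) = (-10076 + 243880)/((2*(-101)*(1/129) - 244123)*(-89557) - 442422) = 233804/((-202/129 - 244123)*(-89557) - 442422) = 233804/(-31492069/129*(-89557) - 442422) = 233804/(2820335223433/129 - 442422) = 233804/(2820278150995/129) = 233804*(129/2820278150995) = 30160716/2820278150995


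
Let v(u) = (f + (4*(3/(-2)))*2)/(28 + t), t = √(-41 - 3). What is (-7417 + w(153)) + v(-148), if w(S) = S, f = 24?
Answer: 2*(-3632*√11 + 50845*I)/(√11 - 14*I) ≈ -7263.6 - 0.096134*I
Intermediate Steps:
t = 2*I*√11 (t = √(-44) = 2*I*√11 ≈ 6.6332*I)
v(u) = 12/(28 + 2*I*√11) (v(u) = (24 + (4*(3/(-2)))*2)/(28 + 2*I*√11) = (24 + (4*(3*(-½)))*2)/(28 + 2*I*√11) = (24 + (4*(-3/2))*2)/(28 + 2*I*√11) = (24 - 6*2)/(28 + 2*I*√11) = (24 - 12)/(28 + 2*I*√11) = 12/(28 + 2*I*√11))
(-7417 + w(153)) + v(-148) = (-7417 + 153) + (28/69 - 2*I*√11/69) = -7264 + (28/69 - 2*I*√11/69) = -501188/69 - 2*I*√11/69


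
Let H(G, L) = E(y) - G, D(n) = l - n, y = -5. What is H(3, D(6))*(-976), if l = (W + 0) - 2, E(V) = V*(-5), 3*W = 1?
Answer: -21472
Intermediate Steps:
W = ⅓ (W = (⅓)*1 = ⅓ ≈ 0.33333)
E(V) = -5*V
l = -5/3 (l = (⅓ + 0) - 2 = ⅓ - 2 = -5/3 ≈ -1.6667)
D(n) = -5/3 - n
H(G, L) = 25 - G (H(G, L) = -5*(-5) - G = 25 - G)
H(3, D(6))*(-976) = (25 - 1*3)*(-976) = (25 - 3)*(-976) = 22*(-976) = -21472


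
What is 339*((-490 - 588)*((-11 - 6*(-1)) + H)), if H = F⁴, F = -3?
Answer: -27773592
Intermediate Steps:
H = 81 (H = (-3)⁴ = 81)
339*((-490 - 588)*((-11 - 6*(-1)) + H)) = 339*((-490 - 588)*((-11 - 6*(-1)) + 81)) = 339*(-1078*((-11 + 6) + 81)) = 339*(-1078*(-5 + 81)) = 339*(-1078*76) = 339*(-81928) = -27773592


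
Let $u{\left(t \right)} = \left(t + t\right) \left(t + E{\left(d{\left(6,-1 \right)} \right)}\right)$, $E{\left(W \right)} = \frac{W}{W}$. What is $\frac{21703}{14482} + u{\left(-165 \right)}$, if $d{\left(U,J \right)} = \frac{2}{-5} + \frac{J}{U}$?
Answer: $\frac{783787543}{14482} \approx 54122.0$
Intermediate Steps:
$d{\left(U,J \right)} = - \frac{2}{5} + \frac{J}{U}$ ($d{\left(U,J \right)} = 2 \left(- \frac{1}{5}\right) + \frac{J}{U} = - \frac{2}{5} + \frac{J}{U}$)
$E{\left(W \right)} = 1$
$u{\left(t \right)} = 2 t \left(1 + t\right)$ ($u{\left(t \right)} = \left(t + t\right) \left(t + 1\right) = 2 t \left(1 + t\right)$)
$\frac{21703}{14482} + u{\left(-165 \right)} = \frac{21703}{14482} + 2 \left(-165\right) \left(1 - 165\right) = 21703 \cdot \frac{1}{14482} + 2 \left(-165\right) \left(-164\right) = \frac{21703}{14482} + 54120 = \frac{783787543}{14482}$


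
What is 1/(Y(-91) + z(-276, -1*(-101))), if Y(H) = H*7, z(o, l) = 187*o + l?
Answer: -1/52148 ≈ -1.9176e-5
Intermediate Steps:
z(o, l) = l + 187*o
Y(H) = 7*H
1/(Y(-91) + z(-276, -1*(-101))) = 1/(7*(-91) + (-1*(-101) + 187*(-276))) = 1/(-637 + (101 - 51612)) = 1/(-637 - 51511) = 1/(-52148) = -1/52148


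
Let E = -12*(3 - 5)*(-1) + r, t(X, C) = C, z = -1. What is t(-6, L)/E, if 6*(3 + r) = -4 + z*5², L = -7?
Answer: 42/191 ≈ 0.21990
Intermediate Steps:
r = -47/6 (r = -3 + (-4 - 1*5²)/6 = -3 + (-4 - 1*25)/6 = -3 + (-4 - 25)/6 = -3 + (⅙)*(-29) = -3 - 29/6 = -47/6 ≈ -7.8333)
E = -191/6 (E = -12*(3 - 5)*(-1) - 47/6 = -(-24)*(-1) - 47/6 = -12*2 - 47/6 = -24 - 47/6 = -191/6 ≈ -31.833)
t(-6, L)/E = -7/(-191/6) = -7*(-6/191) = 42/191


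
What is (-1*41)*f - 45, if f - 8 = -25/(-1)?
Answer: -1398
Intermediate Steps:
f = 33 (f = 8 - 25/(-1) = 8 - 25*(-1) = 8 + 25 = 33)
(-1*41)*f - 45 = -1*41*33 - 45 = -41*33 - 45 = -1353 - 45 = -1398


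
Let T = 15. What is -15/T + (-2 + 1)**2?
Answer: 0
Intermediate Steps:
-15/T + (-2 + 1)**2 = -15/15 + (-2 + 1)**2 = -15*1/15 + (-1)**2 = -1 + 1 = 0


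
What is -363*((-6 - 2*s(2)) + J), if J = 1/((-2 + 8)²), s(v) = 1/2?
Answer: 30371/12 ≈ 2530.9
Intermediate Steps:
s(v) = ½
J = 1/36 (J = 1/(6²) = 1/36 ≈ 0.027778)
-363*((-6 - 2*s(2)) + J) = -363*((-6 - 2*½) + 1/36) = -363*((-6 - 1) + 1/36) = -363*(-7 + 1/36) = -363*(-251/36) = 30371/12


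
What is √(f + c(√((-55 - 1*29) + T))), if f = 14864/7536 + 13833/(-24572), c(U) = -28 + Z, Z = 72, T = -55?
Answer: 13*√8997509011101/5786706 ≈ 6.7387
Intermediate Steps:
c(U) = 44 (c(U) = -28 + 72 = 44)
f = 16312045/11573412 (f = 14864*(1/7536) + 13833*(-1/24572) = 929/471 - 13833/24572 = 16312045/11573412 ≈ 1.4094)
√(f + c(√((-55 - 1*29) + T))) = √(16312045/11573412 + 44) = √(525542173/11573412) = 13*√8997509011101/5786706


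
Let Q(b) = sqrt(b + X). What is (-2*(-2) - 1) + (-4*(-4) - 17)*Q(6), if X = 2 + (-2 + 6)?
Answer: 3 - 2*sqrt(3) ≈ -0.46410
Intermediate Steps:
X = 6 (X = 2 + 4 = 6)
Q(b) = sqrt(6 + b) (Q(b) = sqrt(b + 6) = sqrt(6 + b))
(-2*(-2) - 1) + (-4*(-4) - 17)*Q(6) = (-2*(-2) - 1) + (-4*(-4) - 17)*sqrt(6 + 6) = (4 - 1) + (16 - 17)*sqrt(12) = 3 - 2*sqrt(3)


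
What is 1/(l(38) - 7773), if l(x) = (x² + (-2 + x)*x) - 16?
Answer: -1/4977 ≈ -0.00020092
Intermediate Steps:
l(x) = -16 + x² + x*(-2 + x) (l(x) = (x² + x*(-2 + x)) - 16 = -16 + x² + x*(-2 + x))
1/(l(38) - 7773) = 1/((-16 - 2*38 + 2*38²) - 7773) = 1/((-16 - 76 + 2*1444) - 7773) = 1/((-16 - 76 + 2888) - 7773) = 1/(2796 - 7773) = 1/(-4977) = -1/4977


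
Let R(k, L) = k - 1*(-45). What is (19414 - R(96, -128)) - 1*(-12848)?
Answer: 32121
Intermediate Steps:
R(k, L) = 45 + k (R(k, L) = k + 45 = 45 + k)
(19414 - R(96, -128)) - 1*(-12848) = (19414 - (45 + 96)) - 1*(-12848) = (19414 - 1*141) + 12848 = (19414 - 141) + 12848 = 19273 + 12848 = 32121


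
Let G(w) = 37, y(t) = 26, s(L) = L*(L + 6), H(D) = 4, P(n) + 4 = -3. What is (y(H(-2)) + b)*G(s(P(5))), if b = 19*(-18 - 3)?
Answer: -13801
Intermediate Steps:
P(n) = -7 (P(n) = -4 - 3 = -7)
s(L) = L*(6 + L)
b = -399 (b = 19*(-21) = -399)
(y(H(-2)) + b)*G(s(P(5))) = (26 - 399)*37 = -373*37 = -13801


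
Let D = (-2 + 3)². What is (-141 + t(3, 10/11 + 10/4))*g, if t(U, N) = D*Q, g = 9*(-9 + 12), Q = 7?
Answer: -3618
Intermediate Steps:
g = 27 (g = 9*3 = 27)
D = 1 (D = 1² = 1)
t(U, N) = 7 (t(U, N) = 1*7 = 7)
(-141 + t(3, 10/11 + 10/4))*g = (-141 + 7)*27 = -134*27 = -3618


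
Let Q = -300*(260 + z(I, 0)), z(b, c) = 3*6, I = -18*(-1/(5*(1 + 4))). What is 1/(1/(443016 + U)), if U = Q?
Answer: 359616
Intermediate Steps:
I = 18/25 (I = -18/(5*(-5)) = -18/(-25) = -18*(-1/25) = 18/25 ≈ 0.72000)
z(b, c) = 18
Q = -83400 (Q = -300*(260 + 18) = -300*278 = -83400)
U = -83400
1/(1/(443016 + U)) = 1/(1/(443016 - 83400)) = 1/(1/359616) = 359616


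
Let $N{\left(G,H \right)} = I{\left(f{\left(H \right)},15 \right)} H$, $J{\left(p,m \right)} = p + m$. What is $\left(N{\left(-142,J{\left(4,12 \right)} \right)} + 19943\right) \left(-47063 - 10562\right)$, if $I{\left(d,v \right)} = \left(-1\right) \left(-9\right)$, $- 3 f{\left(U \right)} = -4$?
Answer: $-1157513375$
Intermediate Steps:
$f{\left(U \right)} = \frac{4}{3}$ ($f{\left(U \right)} = \left(- \frac{1}{3}\right) \left(-4\right) = \frac{4}{3}$)
$I{\left(d,v \right)} = 9$
$J{\left(p,m \right)} = m + p$
$N{\left(G,H \right)} = 9 H$
$\left(N{\left(-142,J{\left(4,12 \right)} \right)} + 19943\right) \left(-47063 - 10562\right) = \left(9 \left(12 + 4\right) + 19943\right) \left(-47063 - 10562\right) = \left(9 \cdot 16 + 19943\right) \left(-57625\right) = \left(144 + 19943\right) \left(-57625\right) = 20087 \left(-57625\right) = -1157513375$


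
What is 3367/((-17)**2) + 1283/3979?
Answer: 13768080/1149931 ≈ 11.973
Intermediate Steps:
3367/((-17)**2) + 1283/3979 = 3367/289 + 1283*(1/3979) = 3367*(1/289) + 1283/3979 = 3367/289 + 1283/3979 = 13768080/1149931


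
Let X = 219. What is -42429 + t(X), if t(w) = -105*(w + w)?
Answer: -88419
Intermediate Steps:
t(w) = -210*w
-42429 + t(X) = -42429 - 210*219 = -42429 - 45990 = -88419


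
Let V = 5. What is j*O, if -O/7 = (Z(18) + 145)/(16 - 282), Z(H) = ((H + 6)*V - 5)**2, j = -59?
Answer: -394415/19 ≈ -20759.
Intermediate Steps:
Z(H) = (25 + 5*H)**2 (Z(H) = ((H + 6)*5 - 5)**2 = ((6 + H)*5 - 5)**2 = ((30 + 5*H) - 5)**2 = (25 + 5*H)**2)
O = 6685/19 (O = -7*(25*(5 + 18)**2 + 145)/(16 - 282) = -7*(25*23**2 + 145)/(-266) = -7*(25*529 + 145)*(-1)/266 = -7*(13225 + 145)*(-1)/266 = -93590*(-1)/266 = -7*(-955/19) = 6685/19 ≈ 351.84)
j*O = -59*6685/19 = -394415/19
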